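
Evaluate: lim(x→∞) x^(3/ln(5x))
This is an exponential indeterminate form.

For exponential indeterminate forms, take the natural log:
  Let L = lim(x→∞) x^(3/ln(5x))
  Then ln(L) = lim(x→∞) [exponent × ln(base)]
  Evaluate using L'Hôpital or standard limits, then exponentiate.
  L = e^(3)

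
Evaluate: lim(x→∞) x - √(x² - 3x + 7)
This is an ∞-∞ indeterminate form.

Combine fractions or rationalize to convert ∞-∞ to 0/0 form:
  lim(x→∞) x - √(x² - 3x + 7) = 3/2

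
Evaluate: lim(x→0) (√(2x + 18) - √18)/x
This is a standard limit.

Factor or rationalize the expression:
  lim(x→0) (√(2x + 18) - √18)/x = sqrt(2)/6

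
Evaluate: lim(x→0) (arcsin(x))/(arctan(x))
This is a 0/0 indeterminate form.

Apply L'Hôpital's rule: differentiate numerator and denominator separately.
  f(x) = asin(x)   ⇒   f'(x) = 1/sqrt(1 - x^2)
  g(x) = atan(x)   ⇒   g'(x) = 1/(x^2 + 1)
  lim(x→0) f'(x)/g'(x) = lim(x→0) (1/sqrt(1 - x^2))/(1/(x^2 + 1))
  = 1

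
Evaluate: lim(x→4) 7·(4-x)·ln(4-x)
This is a 0·∞ indeterminate form.

Rewrite 0·∞ as a quotient (0/0 or ∞/∞ form), then apply L'Hôpital's rule:
  lim(x→4) 7·(4-x)·ln(4-x) = 0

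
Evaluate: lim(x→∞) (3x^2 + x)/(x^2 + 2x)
This is an ∞/∞ indeterminate form.

Apply L'Hôpital's rule: differentiate numerator and denominator separately.
  f(x) = 3·x^2 + x   ⇒   f'(x) = 6·x + 1
  g(x) = x^2 + 2·x   ⇒   g'(x) = 2·x + 2
  lim(x→∞) f'(x)/g'(x) = lim(x→∞) (6·x + 1)/(2·x + 2)
  = 3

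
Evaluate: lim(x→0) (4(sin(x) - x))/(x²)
This is a 0/0 indeterminate form.

Apply L'Hôpital's rule: differentiate numerator and denominator separately.
  f(x) = -4·x + 4·sin(x)   ⇒   f'(x) = 4·cos(x) - 4
  g(x) = x^2   ⇒   g'(x) = 2·x
  lim(x→0) f'(x)/g'(x) = lim(x→0) (4·cos(x) - 4)/(2·x)
  = 0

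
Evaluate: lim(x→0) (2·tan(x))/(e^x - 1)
This is a 0/0 indeterminate form.

Apply L'Hôpital's rule: differentiate numerator and denominator separately.
  f(x) = 2·tan(x)   ⇒   f'(x) = 2·tan(x)^2 + 2
  g(x) = e^(x) - 1   ⇒   g'(x) = e^(x)
  lim(x→0) f'(x)/g'(x) = lim(x→0) (2·tan(x)^2 + 2)/(e^(x))
  = 2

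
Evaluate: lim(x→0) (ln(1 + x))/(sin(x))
This is a 0/0 indeterminate form.

Apply L'Hôpital's rule: differentiate numerator and denominator separately.
  f(x) = ln(x + 1)   ⇒   f'(x) = 1/(x + 1)
  g(x) = sin(x)   ⇒   g'(x) = cos(x)
  lim(x→0) f'(x)/g'(x) = lim(x→0) (1/(x + 1))/(cos(x))
  = 1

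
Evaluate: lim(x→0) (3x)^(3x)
This is an exponential indeterminate form.

For exponential indeterminate forms, take the natural log:
  Let L = lim(x→0) (3x)^(3x)
  Then ln(L) = lim(x→0) [exponent × ln(base)]
  Evaluate using L'Hôpital or standard limits, then exponentiate.
  L = 1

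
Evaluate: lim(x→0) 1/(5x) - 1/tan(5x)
This is an ∞-∞ indeterminate form.

Combine fractions or rationalize to convert ∞-∞ to 0/0 form:
  lim(x→0) 1/(5x) - 1/tan(5x) = 0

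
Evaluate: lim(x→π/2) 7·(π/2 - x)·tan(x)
This is a 0·∞ indeterminate form.

Rewrite 0·∞ as a quotient (0/0 or ∞/∞ form), then apply L'Hôpital's rule:
  lim(x→π/2) 7·(π/2 - x)·tan(x) = 7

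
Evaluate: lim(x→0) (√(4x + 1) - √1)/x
This is a standard limit.

Factor or rationalize the expression:
  lim(x→0) (√(4x + 1) - √1)/x = 2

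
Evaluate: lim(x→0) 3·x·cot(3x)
This is a 0·∞ indeterminate form.

Rewrite 0·∞ as a quotient (0/0 or ∞/∞ form), then apply L'Hôpital's rule:
  lim(x→0) 3·x·cot(3x) = 1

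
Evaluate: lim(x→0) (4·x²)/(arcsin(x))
This is a 0/0 indeterminate form.

Apply L'Hôpital's rule: differentiate numerator and denominator separately.
  f(x) = 4·x^2   ⇒   f'(x) = 8·x
  g(x) = asin(x)   ⇒   g'(x) = 1/sqrt(1 - x^2)
  lim(x→0) f'(x)/g'(x) = lim(x→0) (8·x)/(1/sqrt(1 - x^2))
  = 0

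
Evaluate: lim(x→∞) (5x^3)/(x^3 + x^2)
This is an ∞/∞ indeterminate form.

Apply L'Hôpital's rule: differentiate numerator and denominator separately.
  f(x) = 5·x^3   ⇒   f'(x) = 15·x^2
  g(x) = x^3 + x^2   ⇒   g'(x) = 3·x^2 + 2·x
  lim(x→∞) f'(x)/g'(x) = lim(x→∞) (15·x^2)/(3·x^2 + 2·x)
  = 5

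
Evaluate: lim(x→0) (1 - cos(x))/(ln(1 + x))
This is a 0/0 indeterminate form.

Apply L'Hôpital's rule: differentiate numerator and denominator separately.
  f(x) = 1 - cos(x)   ⇒   f'(x) = sin(x)
  g(x) = ln(x + 1)   ⇒   g'(x) = 1/(x + 1)
  lim(x→0) f'(x)/g'(x) = lim(x→0) (sin(x))/(1/(x + 1))
  = 0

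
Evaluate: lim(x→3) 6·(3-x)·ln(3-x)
This is a 0·∞ indeterminate form.

Rewrite 0·∞ as a quotient (0/0 or ∞/∞ form), then apply L'Hôpital's rule:
  lim(x→3) 6·(3-x)·ln(3-x) = 0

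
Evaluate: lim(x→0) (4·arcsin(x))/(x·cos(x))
This is a 0/0 indeterminate form.

Apply L'Hôpital's rule: differentiate numerator and denominator separately.
  f(x) = 4·asin(x)   ⇒   f'(x) = 4/sqrt(1 - x^2)
  g(x) = x·cos(x)   ⇒   g'(x) = -x·sin(x) + cos(x)
  lim(x→0) f'(x)/g'(x) = lim(x→0) (4/sqrt(1 - x^2))/(-x·sin(x) + cos(x))
  = 4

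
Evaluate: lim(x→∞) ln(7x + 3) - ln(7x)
This is an ∞-∞ indeterminate form.

Combine fractions or rationalize to convert ∞-∞ to 0/0 form:
  lim(x→∞) ln(7x + 3) - ln(7x) = 0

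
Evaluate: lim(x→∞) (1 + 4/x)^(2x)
This is an exponential indeterminate form.

For exponential indeterminate forms, take the natural log:
  Let L = lim(x→∞) (1 + 4/x)^(2x)
  Then ln(L) = lim(x→∞) [exponent × ln(base)]
  Evaluate using L'Hôpital or standard limits, then exponentiate.
  L = e^(8)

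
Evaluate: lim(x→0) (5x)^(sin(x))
This is an exponential indeterminate form.

For exponential indeterminate forms, take the natural log:
  Let L = lim(x→0) (5x)^(sin(x))
  Then ln(L) = lim(x→0) [exponent × ln(base)]
  Evaluate using L'Hôpital or standard limits, then exponentiate.
  L = 1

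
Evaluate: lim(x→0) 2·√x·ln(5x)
This is a 0·∞ indeterminate form.

Rewrite 0·∞ as a quotient (0/0 or ∞/∞ form), then apply L'Hôpital's rule:
  lim(x→0) 2·√x·ln(5x) = 0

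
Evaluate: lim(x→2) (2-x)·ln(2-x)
This is a 0·∞ indeterminate form.

Rewrite 0·∞ as a quotient (0/0 or ∞/∞ form), then apply L'Hôpital's rule:
  lim(x→2) (2-x)·ln(2-x) = 0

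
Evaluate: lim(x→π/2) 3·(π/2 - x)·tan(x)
This is a 0·∞ indeterminate form.

Rewrite 0·∞ as a quotient (0/0 or ∞/∞ form), then apply L'Hôpital's rule:
  lim(x→π/2) 3·(π/2 - x)·tan(x) = 3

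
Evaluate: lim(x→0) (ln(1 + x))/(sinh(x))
This is a 0/0 indeterminate form.

Apply L'Hôpital's rule: differentiate numerator and denominator separately.
  f(x) = ln(x + 1)   ⇒   f'(x) = 1/(x + 1)
  g(x) = sinh(x)   ⇒   g'(x) = cosh(x)
  lim(x→0) f'(x)/g'(x) = lim(x→0) (1/(x + 1))/(cosh(x))
  = 1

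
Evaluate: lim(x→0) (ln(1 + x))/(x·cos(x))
This is a 0/0 indeterminate form.

Apply L'Hôpital's rule: differentiate numerator and denominator separately.
  f(x) = ln(x + 1)   ⇒   f'(x) = 1/(x + 1)
  g(x) = x·cos(x)   ⇒   g'(x) = -x·sin(x) + cos(x)
  lim(x→0) f'(x)/g'(x) = lim(x→0) (1/(x + 1))/(-x·sin(x) + cos(x))
  = 1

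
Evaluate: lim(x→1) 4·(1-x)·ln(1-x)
This is a 0·∞ indeterminate form.

Rewrite 0·∞ as a quotient (0/0 or ∞/∞ form), then apply L'Hôpital's rule:
  lim(x→1) 4·(1-x)·ln(1-x) = 0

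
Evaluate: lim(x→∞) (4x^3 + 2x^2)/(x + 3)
This is an ∞/∞ indeterminate form.

Apply L'Hôpital's rule: differentiate numerator and denominator separately.
  f(x) = 4·x^3 + 2·x^2   ⇒   f'(x) = 12·x^2 + 4·x
  g(x) = x + 3   ⇒   g'(x) = 1
  lim(x→∞) f'(x)/g'(x) = lim(x→∞) (12·x^2 + 4·x)/(1)
  = ∞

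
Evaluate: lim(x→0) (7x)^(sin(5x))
This is an exponential indeterminate form.

For exponential indeterminate forms, take the natural log:
  Let L = lim(x→0) (7x)^(sin(5x))
  Then ln(L) = lim(x→0) [exponent × ln(base)]
  Evaluate using L'Hôpital or standard limits, then exponentiate.
  L = 1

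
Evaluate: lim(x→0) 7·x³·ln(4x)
This is a 0·∞ indeterminate form.

Rewrite 0·∞ as a quotient (0/0 or ∞/∞ form), then apply L'Hôpital's rule:
  lim(x→0) 7·x³·ln(4x) = 0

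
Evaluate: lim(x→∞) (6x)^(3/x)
This is an exponential indeterminate form.

For exponential indeterminate forms, take the natural log:
  Let L = lim(x→∞) (6x)^(3/x)
  Then ln(L) = lim(x→∞) [exponent × ln(base)]
  Evaluate using L'Hôpital or standard limits, then exponentiate.
  L = 1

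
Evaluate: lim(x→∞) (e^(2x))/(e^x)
This is an ∞/∞ indeterminate form.

Apply L'Hôpital's rule: differentiate numerator and denominator separately.
  f(x) = e^(2·x)   ⇒   f'(x) = 2·e^(2·x)
  g(x) = e^(x)   ⇒   g'(x) = e^(x)
  lim(x→∞) f'(x)/g'(x) = lim(x→∞) (2·e^(2·x))/(e^(x))
  = ∞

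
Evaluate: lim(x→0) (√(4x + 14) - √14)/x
This is a standard limit.

Factor or rationalize the expression:
  lim(x→0) (√(4x + 14) - √14)/x = sqrt(14)/7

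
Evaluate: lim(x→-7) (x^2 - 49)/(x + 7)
This is a standard limit.

Factor or rationalize the expression:
  lim(x→-7) (x^2 - 49)/(x + 7) = -14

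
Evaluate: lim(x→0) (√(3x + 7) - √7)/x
This is a standard limit.

Factor or rationalize the expression:
  lim(x→0) (√(3x + 7) - √7)/x = 3·sqrt(7)/14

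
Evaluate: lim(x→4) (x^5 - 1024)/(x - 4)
This is a standard limit.

Factor or rationalize the expression:
  lim(x→4) (x^5 - 1024)/(x - 4) = 1280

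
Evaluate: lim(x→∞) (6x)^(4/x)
This is an exponential indeterminate form.

For exponential indeterminate forms, take the natural log:
  Let L = lim(x→∞) (6x)^(4/x)
  Then ln(L) = lim(x→∞) [exponent × ln(base)]
  Evaluate using L'Hôpital or standard limits, then exponentiate.
  L = 1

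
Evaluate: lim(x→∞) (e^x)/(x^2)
This is an ∞/∞ indeterminate form.

Apply L'Hôpital's rule: differentiate numerator and denominator separately.
  f(x) = e^(x)   ⇒   f'(x) = e^(x)
  g(x) = x^2   ⇒   g'(x) = 2·x
  lim(x→∞) f'(x)/g'(x) = lim(x→∞) (e^(x))/(2·x)
  = ∞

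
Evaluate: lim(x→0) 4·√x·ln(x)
This is a 0·∞ indeterminate form.

Rewrite 0·∞ as a quotient (0/0 or ∞/∞ form), then apply L'Hôpital's rule:
  lim(x→0) 4·√x·ln(x) = 0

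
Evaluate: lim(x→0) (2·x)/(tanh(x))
This is a 0/0 indeterminate form.

Apply L'Hôpital's rule: differentiate numerator and denominator separately.
  f(x) = 2·x   ⇒   f'(x) = 2
  g(x) = tanh(x)   ⇒   g'(x) = 1 - tanh(x)^2
  lim(x→0) f'(x)/g'(x) = lim(x→0) (2)/(1 - tanh(x)^2)
  = 2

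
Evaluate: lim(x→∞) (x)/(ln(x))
This is an ∞/∞ indeterminate form.

Apply L'Hôpital's rule: differentiate numerator and denominator separately.
  f(x) = x   ⇒   f'(x) = 1
  g(x) = ln(x)   ⇒   g'(x) = 1/x
  lim(x→∞) f'(x)/g'(x) = lim(x→∞) (1)/(1/x)
  = ∞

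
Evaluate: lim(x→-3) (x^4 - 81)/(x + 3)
This is a standard limit.

Factor or rationalize the expression:
  lim(x→-3) (x^4 - 81)/(x + 3) = -108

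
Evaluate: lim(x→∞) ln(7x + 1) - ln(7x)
This is an ∞-∞ indeterminate form.

Combine fractions or rationalize to convert ∞-∞ to 0/0 form:
  lim(x→∞) ln(7x + 1) - ln(7x) = 0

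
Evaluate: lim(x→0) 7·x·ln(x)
This is a 0·∞ indeterminate form.

Rewrite 0·∞ as a quotient (0/0 or ∞/∞ form), then apply L'Hôpital's rule:
  lim(x→0) 7·x·ln(x) = 0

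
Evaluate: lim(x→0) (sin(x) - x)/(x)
This is a 0/0 indeterminate form.

Apply L'Hôpital's rule: differentiate numerator and denominator separately.
  f(x) = -x + sin(x)   ⇒   f'(x) = cos(x) - 1
  g(x) = x   ⇒   g'(x) = 1
  lim(x→0) f'(x)/g'(x) = lim(x→0) (cos(x) - 1)/(1)
  = 0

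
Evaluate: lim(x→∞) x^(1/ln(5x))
This is an exponential indeterminate form.

For exponential indeterminate forms, take the natural log:
  Let L = lim(x→∞) x^(1/ln(5x))
  Then ln(L) = lim(x→∞) [exponent × ln(base)]
  Evaluate using L'Hôpital or standard limits, then exponentiate.
  L = e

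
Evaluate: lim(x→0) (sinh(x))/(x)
This is a 0/0 indeterminate form.

Apply L'Hôpital's rule: differentiate numerator and denominator separately.
  f(x) = sinh(x)   ⇒   f'(x) = cosh(x)
  g(x) = x   ⇒   g'(x) = 1
  lim(x→0) f'(x)/g'(x) = lim(x→0) (cosh(x))/(1)
  = 1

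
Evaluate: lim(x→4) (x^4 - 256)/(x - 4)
This is a standard limit.

Factor or rationalize the expression:
  lim(x→4) (x^4 - 256)/(x - 4) = 256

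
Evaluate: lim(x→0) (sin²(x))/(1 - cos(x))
This is a 0/0 indeterminate form.

Apply L'Hôpital's rule: differentiate numerator and denominator separately.
  f(x) = sin(x)^2   ⇒   f'(x) = 2·sin(x)·cos(x)
  g(x) = 1 - cos(x)   ⇒   g'(x) = sin(x)
  lim(x→0) f'(x)/g'(x) = lim(x→0) (2·sin(x)·cos(x))/(sin(x))
  = 2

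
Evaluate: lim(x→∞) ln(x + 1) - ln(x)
This is an ∞-∞ indeterminate form.

Combine fractions or rationalize to convert ∞-∞ to 0/0 form:
  lim(x→∞) ln(x + 1) - ln(x) = 0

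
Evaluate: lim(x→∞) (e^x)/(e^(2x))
This is an ∞/∞ indeterminate form.

Apply L'Hôpital's rule: differentiate numerator and denominator separately.
  f(x) = e^(x)   ⇒   f'(x) = e^(x)
  g(x) = e^(2·x)   ⇒   g'(x) = 2·e^(2·x)
  lim(x→∞) f'(x)/g'(x) = lim(x→∞) (e^(x))/(2·e^(2·x))
  = 0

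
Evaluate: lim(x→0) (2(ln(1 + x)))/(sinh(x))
This is a 0/0 indeterminate form.

Apply L'Hôpital's rule: differentiate numerator and denominator separately.
  f(x) = 2·ln(x + 1)   ⇒   f'(x) = 2/(x + 1)
  g(x) = sinh(x)   ⇒   g'(x) = cosh(x)
  lim(x→0) f'(x)/g'(x) = lim(x→0) (2/(x + 1))/(cosh(x))
  = 2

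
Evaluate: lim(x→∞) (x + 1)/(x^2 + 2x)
This is an ∞/∞ indeterminate form.

Apply L'Hôpital's rule: differentiate numerator and denominator separately.
  f(x) = x + 1   ⇒   f'(x) = 1
  g(x) = x^2 + 2·x   ⇒   g'(x) = 2·x + 2
  lim(x→∞) f'(x)/g'(x) = lim(x→∞) (1)/(2·x + 2)
  = 0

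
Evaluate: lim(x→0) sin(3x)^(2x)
This is an exponential indeterminate form.

For exponential indeterminate forms, take the natural log:
  Let L = lim(x→0) sin(3x)^(2x)
  Then ln(L) = lim(x→0) [exponent × ln(base)]
  Evaluate using L'Hôpital or standard limits, then exponentiate.
  L = 1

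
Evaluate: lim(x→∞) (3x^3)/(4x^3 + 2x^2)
This is an ∞/∞ indeterminate form.

Apply L'Hôpital's rule: differentiate numerator and denominator separately.
  f(x) = 3·x^3   ⇒   f'(x) = 9·x^2
  g(x) = 4·x^3 + 2·x^2   ⇒   g'(x) = 12·x^2 + 4·x
  lim(x→∞) f'(x)/g'(x) = lim(x→∞) (9·x^2)/(12·x^2 + 4·x)
  = 3/4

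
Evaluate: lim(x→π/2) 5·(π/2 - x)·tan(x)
This is a 0·∞ indeterminate form.

Rewrite 0·∞ as a quotient (0/0 or ∞/∞ form), then apply L'Hôpital's rule:
  lim(x→π/2) 5·(π/2 - x)·tan(x) = 5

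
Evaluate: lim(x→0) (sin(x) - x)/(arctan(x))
This is a 0/0 indeterminate form.

Apply L'Hôpital's rule: differentiate numerator and denominator separately.
  f(x) = -x + sin(x)   ⇒   f'(x) = cos(x) - 1
  g(x) = atan(x)   ⇒   g'(x) = 1/(x^2 + 1)
  lim(x→0) f'(x)/g'(x) = lim(x→0) (cos(x) - 1)/(1/(x^2 + 1))
  = 0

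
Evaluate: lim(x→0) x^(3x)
This is an exponential indeterminate form.

For exponential indeterminate forms, take the natural log:
  Let L = lim(x→0) x^(3x)
  Then ln(L) = lim(x→0) [exponent × ln(base)]
  Evaluate using L'Hôpital or standard limits, then exponentiate.
  L = 1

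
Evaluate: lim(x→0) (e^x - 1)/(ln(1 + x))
This is a 0/0 indeterminate form.

Apply L'Hôpital's rule: differentiate numerator and denominator separately.
  f(x) = e^(x) - 1   ⇒   f'(x) = e^(x)
  g(x) = ln(x + 1)   ⇒   g'(x) = 1/(x + 1)
  lim(x→0) f'(x)/g'(x) = lim(x→0) (e^(x))/(1/(x + 1))
  = 1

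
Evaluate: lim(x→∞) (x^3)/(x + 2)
This is an ∞/∞ indeterminate form.

Apply L'Hôpital's rule: differentiate numerator and denominator separately.
  f(x) = x^3   ⇒   f'(x) = 3·x^2
  g(x) = x + 2   ⇒   g'(x) = 1
  lim(x→∞) f'(x)/g'(x) = lim(x→∞) (3·x^2)/(1)
  = ∞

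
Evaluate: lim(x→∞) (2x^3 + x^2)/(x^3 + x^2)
This is an ∞/∞ indeterminate form.

Apply L'Hôpital's rule: differentiate numerator and denominator separately.
  f(x) = 2·x^3 + x^2   ⇒   f'(x) = 6·x^2 + 2·x
  g(x) = x^3 + x^2   ⇒   g'(x) = 3·x^2 + 2·x
  lim(x→∞) f'(x)/g'(x) = lim(x→∞) (6·x^2 + 2·x)/(3·x^2 + 2·x)
  = 2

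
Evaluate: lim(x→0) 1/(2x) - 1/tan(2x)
This is an ∞-∞ indeterminate form.

Combine fractions or rationalize to convert ∞-∞ to 0/0 form:
  lim(x→0) 1/(2x) - 1/tan(2x) = 0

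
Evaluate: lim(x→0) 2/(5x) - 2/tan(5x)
This is an ∞-∞ indeterminate form.

Combine fractions or rationalize to convert ∞-∞ to 0/0 form:
  lim(x→0) 2/(5x) - 2/tan(5x) = 0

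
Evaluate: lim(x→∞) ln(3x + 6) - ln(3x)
This is an ∞-∞ indeterminate form.

Combine fractions or rationalize to convert ∞-∞ to 0/0 form:
  lim(x→∞) ln(3x + 6) - ln(3x) = 0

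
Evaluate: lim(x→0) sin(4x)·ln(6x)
This is a 0·∞ indeterminate form.

Rewrite 0·∞ as a quotient (0/0 or ∞/∞ form), then apply L'Hôpital's rule:
  lim(x→0) sin(4x)·ln(6x) = 0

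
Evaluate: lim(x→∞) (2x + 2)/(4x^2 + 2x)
This is an ∞/∞ indeterminate form.

Apply L'Hôpital's rule: differentiate numerator and denominator separately.
  f(x) = 2·x + 2   ⇒   f'(x) = 2
  g(x) = 4·x^2 + 2·x   ⇒   g'(x) = 8·x + 2
  lim(x→∞) f'(x)/g'(x) = lim(x→∞) (2)/(8·x + 2)
  = 0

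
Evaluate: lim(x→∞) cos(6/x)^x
This is an exponential indeterminate form.

For exponential indeterminate forms, take the natural log:
  Let L = lim(x→∞) cos(6/x)^x
  Then ln(L) = lim(x→∞) [exponent × ln(base)]
  Evaluate using L'Hôpital or standard limits, then exponentiate.
  L = 1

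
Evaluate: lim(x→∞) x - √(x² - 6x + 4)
This is an ∞-∞ indeterminate form.

Combine fractions or rationalize to convert ∞-∞ to 0/0 form:
  lim(x→∞) x - √(x² - 6x + 4) = 3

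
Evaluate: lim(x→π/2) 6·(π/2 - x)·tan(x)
This is a 0·∞ indeterminate form.

Rewrite 0·∞ as a quotient (0/0 or ∞/∞ form), then apply L'Hôpital's rule:
  lim(x→π/2) 6·(π/2 - x)·tan(x) = 6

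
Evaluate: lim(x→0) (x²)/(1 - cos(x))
This is a 0/0 indeterminate form.

Apply L'Hôpital's rule: differentiate numerator and denominator separately.
  f(x) = x^2   ⇒   f'(x) = 2·x
  g(x) = 1 - cos(x)   ⇒   g'(x) = sin(x)
  lim(x→0) f'(x)/g'(x) = lim(x→0) (2·x)/(sin(x))
  = 2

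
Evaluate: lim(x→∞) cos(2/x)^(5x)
This is an exponential indeterminate form.

For exponential indeterminate forms, take the natural log:
  Let L = lim(x→∞) cos(2/x)^(5x)
  Then ln(L) = lim(x→∞) [exponent × ln(base)]
  Evaluate using L'Hôpital or standard limits, then exponentiate.
  L = 1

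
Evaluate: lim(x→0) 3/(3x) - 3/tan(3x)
This is an ∞-∞ indeterminate form.

Combine fractions or rationalize to convert ∞-∞ to 0/0 form:
  lim(x→0) 3/(3x) - 3/tan(3x) = 0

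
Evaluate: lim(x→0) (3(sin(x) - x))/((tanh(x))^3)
This is a 0/0 indeterminate form.

Apply L'Hôpital's rule: differentiate numerator and denominator separately.
  f(x) = -3·x + 3·sin(x)   ⇒   f'(x) = 3·cos(x) - 3
  g(x) = tanh(x)^3   ⇒   g'(x) = (3 - 3·tanh(x)^2)·tanh(x)^2
  lim(x→0) f'(x)/g'(x) = lim(x→0) (3·cos(x) - 3)/((3 - 3·tanh(x)^2)·tanh(x)^2)
  = -1/2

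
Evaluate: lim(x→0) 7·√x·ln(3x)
This is a 0·∞ indeterminate form.

Rewrite 0·∞ as a quotient (0/0 or ∞/∞ form), then apply L'Hôpital's rule:
  lim(x→0) 7·√x·ln(3x) = 0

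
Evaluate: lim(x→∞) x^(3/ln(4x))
This is an exponential indeterminate form.

For exponential indeterminate forms, take the natural log:
  Let L = lim(x→∞) x^(3/ln(4x))
  Then ln(L) = lim(x→∞) [exponent × ln(base)]
  Evaluate using L'Hôpital or standard limits, then exponentiate.
  L = e^(3)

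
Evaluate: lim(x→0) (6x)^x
This is an exponential indeterminate form.

For exponential indeterminate forms, take the natural log:
  Let L = lim(x→0) (6x)^x
  Then ln(L) = lim(x→0) [exponent × ln(base)]
  Evaluate using L'Hôpital or standard limits, then exponentiate.
  L = 1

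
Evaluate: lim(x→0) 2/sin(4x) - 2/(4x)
This is an ∞-∞ indeterminate form.

Combine fractions or rationalize to convert ∞-∞ to 0/0 form:
  lim(x→0) 2/sin(4x) - 2/(4x) = 0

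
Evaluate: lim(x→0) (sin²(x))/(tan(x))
This is a 0/0 indeterminate form.

Apply L'Hôpital's rule: differentiate numerator and denominator separately.
  f(x) = sin(x)^2   ⇒   f'(x) = 2·sin(x)·cos(x)
  g(x) = tan(x)   ⇒   g'(x) = tan(x)^2 + 1
  lim(x→0) f'(x)/g'(x) = lim(x→0) (2·sin(x)·cos(x))/(tan(x)^2 + 1)
  = 0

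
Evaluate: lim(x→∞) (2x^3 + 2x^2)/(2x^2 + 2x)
This is an ∞/∞ indeterminate form.

Apply L'Hôpital's rule: differentiate numerator and denominator separately.
  f(x) = 2·x^3 + 2·x^2   ⇒   f'(x) = 6·x^2 + 4·x
  g(x) = 2·x^2 + 2·x   ⇒   g'(x) = 4·x + 2
  lim(x→∞) f'(x)/g'(x) = lim(x→∞) (6·x^2 + 4·x)/(4·x + 2)
  = ∞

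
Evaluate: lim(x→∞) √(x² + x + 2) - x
This is an ∞-∞ indeterminate form.

Combine fractions or rationalize to convert ∞-∞ to 0/0 form:
  lim(x→∞) √(x² + x + 2) - x = 1/2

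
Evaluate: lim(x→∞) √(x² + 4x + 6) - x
This is an ∞-∞ indeterminate form.

Combine fractions or rationalize to convert ∞-∞ to 0/0 form:
  lim(x→∞) √(x² + 4x + 6) - x = 2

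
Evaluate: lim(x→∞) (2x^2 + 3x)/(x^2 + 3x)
This is an ∞/∞ indeterminate form.

Apply L'Hôpital's rule: differentiate numerator and denominator separately.
  f(x) = 2·x^2 + 3·x   ⇒   f'(x) = 4·x + 3
  g(x) = x^2 + 3·x   ⇒   g'(x) = 2·x + 3
  lim(x→∞) f'(x)/g'(x) = lim(x→∞) (4·x + 3)/(2·x + 3)
  = 2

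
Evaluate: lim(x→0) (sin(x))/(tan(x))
This is a 0/0 indeterminate form.

Apply L'Hôpital's rule: differentiate numerator and denominator separately.
  f(x) = sin(x)   ⇒   f'(x) = cos(x)
  g(x) = tan(x)   ⇒   g'(x) = tan(x)^2 + 1
  lim(x→0) f'(x)/g'(x) = lim(x→0) (cos(x))/(tan(x)^2 + 1)
  = 1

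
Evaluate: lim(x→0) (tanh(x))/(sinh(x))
This is a 0/0 indeterminate form.

Apply L'Hôpital's rule: differentiate numerator and denominator separately.
  f(x) = tanh(x)   ⇒   f'(x) = 1 - tanh(x)^2
  g(x) = sinh(x)   ⇒   g'(x) = cosh(x)
  lim(x→0) f'(x)/g'(x) = lim(x→0) (1 - tanh(x)^2)/(cosh(x))
  = 1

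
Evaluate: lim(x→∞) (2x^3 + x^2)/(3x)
This is an ∞/∞ indeterminate form.

Apply L'Hôpital's rule: differentiate numerator and denominator separately.
  f(x) = 2·x^3 + x^2   ⇒   f'(x) = 6·x^2 + 2·x
  g(x) = 3·x   ⇒   g'(x) = 3
  lim(x→∞) f'(x)/g'(x) = lim(x→∞) (6·x^2 + 2·x)/(3)
  = ∞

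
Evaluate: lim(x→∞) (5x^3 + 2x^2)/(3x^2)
This is an ∞/∞ indeterminate form.

Apply L'Hôpital's rule: differentiate numerator and denominator separately.
  f(x) = 5·x^3 + 2·x^2   ⇒   f'(x) = 15·x^2 + 4·x
  g(x) = 3·x^2   ⇒   g'(x) = 6·x
  lim(x→∞) f'(x)/g'(x) = lim(x→∞) (15·x^2 + 4·x)/(6·x)
  = ∞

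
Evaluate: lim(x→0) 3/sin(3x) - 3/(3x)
This is an ∞-∞ indeterminate form.

Combine fractions or rationalize to convert ∞-∞ to 0/0 form:
  lim(x→0) 3/sin(3x) - 3/(3x) = 0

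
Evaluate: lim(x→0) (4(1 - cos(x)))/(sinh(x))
This is a 0/0 indeterminate form.

Apply L'Hôpital's rule: differentiate numerator and denominator separately.
  f(x) = 4 - 4·cos(x)   ⇒   f'(x) = 4·sin(x)
  g(x) = sinh(x)   ⇒   g'(x) = cosh(x)
  lim(x→0) f'(x)/g'(x) = lim(x→0) (4·sin(x))/(cosh(x))
  = 0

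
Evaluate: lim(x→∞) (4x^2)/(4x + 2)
This is an ∞/∞ indeterminate form.

Apply L'Hôpital's rule: differentiate numerator and denominator separately.
  f(x) = 4·x^2   ⇒   f'(x) = 8·x
  g(x) = 4·x + 2   ⇒   g'(x) = 4
  lim(x→∞) f'(x)/g'(x) = lim(x→∞) (8·x)/(4)
  = ∞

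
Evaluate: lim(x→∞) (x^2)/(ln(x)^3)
This is an ∞/∞ indeterminate form.

Apply L'Hôpital's rule: differentiate numerator and denominator separately.
  f(x) = x^2   ⇒   f'(x) = 2·x
  g(x) = ln(x)^3   ⇒   g'(x) = 3·ln(x)^2/x
  lim(x→∞) f'(x)/g'(x) = lim(x→∞) (2·x)/(3·ln(x)^2/x)
  = ∞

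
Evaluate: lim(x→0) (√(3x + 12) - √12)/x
This is a standard limit.

Factor or rationalize the expression:
  lim(x→0) (√(3x + 12) - √12)/x = sqrt(3)/4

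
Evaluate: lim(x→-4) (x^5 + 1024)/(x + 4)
This is a standard limit.

Factor or rationalize the expression:
  lim(x→-4) (x^5 + 1024)/(x + 4) = 1280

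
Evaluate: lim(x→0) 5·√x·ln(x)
This is a 0·∞ indeterminate form.

Rewrite 0·∞ as a quotient (0/0 or ∞/∞ form), then apply L'Hôpital's rule:
  lim(x→0) 5·√x·ln(x) = 0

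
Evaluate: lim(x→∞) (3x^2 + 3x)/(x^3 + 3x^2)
This is an ∞/∞ indeterminate form.

Apply L'Hôpital's rule: differentiate numerator and denominator separately.
  f(x) = 3·x^2 + 3·x   ⇒   f'(x) = 6·x + 3
  g(x) = x^3 + 3·x^2   ⇒   g'(x) = 3·x^2 + 6·x
  lim(x→∞) f'(x)/g'(x) = lim(x→∞) (6·x + 3)/(3·x^2 + 6·x)
  = 0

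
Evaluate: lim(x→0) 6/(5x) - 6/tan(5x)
This is an ∞-∞ indeterminate form.

Combine fractions or rationalize to convert ∞-∞ to 0/0 form:
  lim(x→0) 6/(5x) - 6/tan(5x) = 0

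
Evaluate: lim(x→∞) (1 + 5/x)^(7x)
This is an exponential indeterminate form.

For exponential indeterminate forms, take the natural log:
  Let L = lim(x→∞) (1 + 5/x)^(7x)
  Then ln(L) = lim(x→∞) [exponent × ln(base)]
  Evaluate using L'Hôpital or standard limits, then exponentiate.
  L = e^(35)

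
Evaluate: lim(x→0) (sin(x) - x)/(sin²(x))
This is a 0/0 indeterminate form.

Apply L'Hôpital's rule: differentiate numerator and denominator separately.
  f(x) = -x + sin(x)   ⇒   f'(x) = cos(x) - 1
  g(x) = sin(x)^2   ⇒   g'(x) = 2·sin(x)·cos(x)
  lim(x→0) f'(x)/g'(x) = lim(x→0) (cos(x) - 1)/(2·sin(x)·cos(x))
  = 0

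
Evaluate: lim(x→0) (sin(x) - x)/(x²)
This is a 0/0 indeterminate form.

Apply L'Hôpital's rule: differentiate numerator and denominator separately.
  f(x) = -x + sin(x)   ⇒   f'(x) = cos(x) - 1
  g(x) = x^2   ⇒   g'(x) = 2·x
  lim(x→0) f'(x)/g'(x) = lim(x→0) (cos(x) - 1)/(2·x)
  = 0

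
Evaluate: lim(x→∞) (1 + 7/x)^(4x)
This is an exponential indeterminate form.

For exponential indeterminate forms, take the natural log:
  Let L = lim(x→∞) (1 + 7/x)^(4x)
  Then ln(L) = lim(x→∞) [exponent × ln(base)]
  Evaluate using L'Hôpital or standard limits, then exponentiate.
  L = e^(28)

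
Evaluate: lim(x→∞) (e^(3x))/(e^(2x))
This is an ∞/∞ indeterminate form.

Apply L'Hôpital's rule: differentiate numerator and denominator separately.
  f(x) = e^(3·x)   ⇒   f'(x) = 3·e^(3·x)
  g(x) = e^(2·x)   ⇒   g'(x) = 2·e^(2·x)
  lim(x→∞) f'(x)/g'(x) = lim(x→∞) (3·e^(3·x))/(2·e^(2·x))
  = ∞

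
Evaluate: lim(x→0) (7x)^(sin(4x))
This is an exponential indeterminate form.

For exponential indeterminate forms, take the natural log:
  Let L = lim(x→0) (7x)^(sin(4x))
  Then ln(L) = lim(x→0) [exponent × ln(base)]
  Evaluate using L'Hôpital or standard limits, then exponentiate.
  L = 1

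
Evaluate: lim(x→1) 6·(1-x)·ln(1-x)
This is a 0·∞ indeterminate form.

Rewrite 0·∞ as a quotient (0/0 or ∞/∞ form), then apply L'Hôpital's rule:
  lim(x→1) 6·(1-x)·ln(1-x) = 0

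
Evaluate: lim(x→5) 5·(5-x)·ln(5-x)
This is a 0·∞ indeterminate form.

Rewrite 0·∞ as a quotient (0/0 or ∞/∞ form), then apply L'Hôpital's rule:
  lim(x→5) 5·(5-x)·ln(5-x) = 0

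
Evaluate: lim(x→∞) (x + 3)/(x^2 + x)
This is an ∞/∞ indeterminate form.

Apply L'Hôpital's rule: differentiate numerator and denominator separately.
  f(x) = x + 3   ⇒   f'(x) = 1
  g(x) = x^2 + x   ⇒   g'(x) = 2·x + 1
  lim(x→∞) f'(x)/g'(x) = lim(x→∞) (1)/(2·x + 1)
  = 0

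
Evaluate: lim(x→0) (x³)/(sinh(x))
This is a 0/0 indeterminate form.

Apply L'Hôpital's rule: differentiate numerator and denominator separately.
  f(x) = x^3   ⇒   f'(x) = 3·x^2
  g(x) = sinh(x)   ⇒   g'(x) = cosh(x)
  lim(x→0) f'(x)/g'(x) = lim(x→0) (3·x^2)/(cosh(x))
  = 0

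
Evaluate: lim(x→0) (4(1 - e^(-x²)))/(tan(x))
This is a 0/0 indeterminate form.

Apply L'Hôpital's rule: differentiate numerator and denominator separately.
  f(x) = 4 - 4·e^(-x^2)   ⇒   f'(x) = 8·x·e^(-x^2)
  g(x) = tan(x)   ⇒   g'(x) = tan(x)^2 + 1
  lim(x→0) f'(x)/g'(x) = lim(x→0) (8·x·e^(-x^2))/(tan(x)^2 + 1)
  = 0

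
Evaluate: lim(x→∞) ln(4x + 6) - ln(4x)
This is an ∞-∞ indeterminate form.

Combine fractions or rationalize to convert ∞-∞ to 0/0 form:
  lim(x→∞) ln(4x + 6) - ln(4x) = 0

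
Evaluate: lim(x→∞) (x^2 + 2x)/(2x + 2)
This is an ∞/∞ indeterminate form.

Apply L'Hôpital's rule: differentiate numerator and denominator separately.
  f(x) = x^2 + 2·x   ⇒   f'(x) = 2·x + 2
  g(x) = 2·x + 2   ⇒   g'(x) = 2
  lim(x→∞) f'(x)/g'(x) = lim(x→∞) (2·x + 2)/(2)
  = ∞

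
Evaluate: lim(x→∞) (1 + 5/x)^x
This is an exponential indeterminate form.

For exponential indeterminate forms, take the natural log:
  Let L = lim(x→∞) (1 + 5/x)^x
  Then ln(L) = lim(x→∞) [exponent × ln(base)]
  Evaluate using L'Hôpital or standard limits, then exponentiate.
  L = e^(5)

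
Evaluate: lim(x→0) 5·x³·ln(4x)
This is a 0·∞ indeterminate form.

Rewrite 0·∞ as a quotient (0/0 or ∞/∞ form), then apply L'Hôpital's rule:
  lim(x→0) 5·x³·ln(4x) = 0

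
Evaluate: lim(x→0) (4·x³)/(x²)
This is a 0/0 indeterminate form.

Apply L'Hôpital's rule: differentiate numerator and denominator separately.
  f(x) = 4·x^3   ⇒   f'(x) = 12·x^2
  g(x) = x^2   ⇒   g'(x) = 2·x
  lim(x→0) f'(x)/g'(x) = lim(x→0) (12·x^2)/(2·x)
  = 0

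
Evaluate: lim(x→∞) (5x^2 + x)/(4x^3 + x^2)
This is an ∞/∞ indeterminate form.

Apply L'Hôpital's rule: differentiate numerator and denominator separately.
  f(x) = 5·x^2 + x   ⇒   f'(x) = 10·x + 1
  g(x) = 4·x^3 + x^2   ⇒   g'(x) = 12·x^2 + 2·x
  lim(x→∞) f'(x)/g'(x) = lim(x→∞) (10·x + 1)/(12·x^2 + 2·x)
  = 0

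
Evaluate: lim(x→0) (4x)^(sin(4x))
This is an exponential indeterminate form.

For exponential indeterminate forms, take the natural log:
  Let L = lim(x→0) (4x)^(sin(4x))
  Then ln(L) = lim(x→0) [exponent × ln(base)]
  Evaluate using L'Hôpital or standard limits, then exponentiate.
  L = 1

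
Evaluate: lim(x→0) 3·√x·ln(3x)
This is a 0·∞ indeterminate form.

Rewrite 0·∞ as a quotient (0/0 or ∞/∞ form), then apply L'Hôpital's rule:
  lim(x→0) 3·√x·ln(3x) = 0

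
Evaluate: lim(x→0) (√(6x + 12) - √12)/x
This is a standard limit.

Factor or rationalize the expression:
  lim(x→0) (√(6x + 12) - √12)/x = sqrt(3)/2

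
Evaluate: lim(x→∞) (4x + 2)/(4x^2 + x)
This is an ∞/∞ indeterminate form.

Apply L'Hôpital's rule: differentiate numerator and denominator separately.
  f(x) = 4·x + 2   ⇒   f'(x) = 4
  g(x) = 4·x^2 + x   ⇒   g'(x) = 8·x + 1
  lim(x→∞) f'(x)/g'(x) = lim(x→∞) (4)/(8·x + 1)
  = 0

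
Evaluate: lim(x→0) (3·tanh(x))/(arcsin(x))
This is a 0/0 indeterminate form.

Apply L'Hôpital's rule: differentiate numerator and denominator separately.
  f(x) = 3·tanh(x)   ⇒   f'(x) = 3 - 3·tanh(x)^2
  g(x) = asin(x)   ⇒   g'(x) = 1/sqrt(1 - x^2)
  lim(x→0) f'(x)/g'(x) = lim(x→0) (3 - 3·tanh(x)^2)/(1/sqrt(1 - x^2))
  = 3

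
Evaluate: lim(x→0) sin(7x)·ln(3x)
This is a 0·∞ indeterminate form.

Rewrite 0·∞ as a quotient (0/0 or ∞/∞ form), then apply L'Hôpital's rule:
  lim(x→0) sin(7x)·ln(3x) = 0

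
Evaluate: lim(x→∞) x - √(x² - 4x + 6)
This is an ∞-∞ indeterminate form.

Combine fractions or rationalize to convert ∞-∞ to 0/0 form:
  lim(x→∞) x - √(x² - 4x + 6) = 2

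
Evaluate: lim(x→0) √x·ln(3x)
This is a 0·∞ indeterminate form.

Rewrite 0·∞ as a quotient (0/0 or ∞/∞ form), then apply L'Hôpital's rule:
  lim(x→0) √x·ln(3x) = 0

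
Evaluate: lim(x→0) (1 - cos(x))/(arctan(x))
This is a 0/0 indeterminate form.

Apply L'Hôpital's rule: differentiate numerator and denominator separately.
  f(x) = 1 - cos(x)   ⇒   f'(x) = sin(x)
  g(x) = atan(x)   ⇒   g'(x) = 1/(x^2 + 1)
  lim(x→0) f'(x)/g'(x) = lim(x→0) (sin(x))/(1/(x^2 + 1))
  = 0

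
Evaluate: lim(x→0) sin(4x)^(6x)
This is an exponential indeterminate form.

For exponential indeterminate forms, take the natural log:
  Let L = lim(x→0) sin(4x)^(6x)
  Then ln(L) = lim(x→0) [exponent × ln(base)]
  Evaluate using L'Hôpital or standard limits, then exponentiate.
  L = 1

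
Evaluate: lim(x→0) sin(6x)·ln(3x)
This is a 0·∞ indeterminate form.

Rewrite 0·∞ as a quotient (0/0 or ∞/∞ form), then apply L'Hôpital's rule:
  lim(x→0) sin(6x)·ln(3x) = 0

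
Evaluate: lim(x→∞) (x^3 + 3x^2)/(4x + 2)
This is an ∞/∞ indeterminate form.

Apply L'Hôpital's rule: differentiate numerator and denominator separately.
  f(x) = x^3 + 3·x^2   ⇒   f'(x) = 3·x^2 + 6·x
  g(x) = 4·x + 2   ⇒   g'(x) = 4
  lim(x→∞) f'(x)/g'(x) = lim(x→∞) (3·x^2 + 6·x)/(4)
  = ∞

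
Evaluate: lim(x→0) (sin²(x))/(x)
This is a 0/0 indeterminate form.

Apply L'Hôpital's rule: differentiate numerator and denominator separately.
  f(x) = sin(x)^2   ⇒   f'(x) = 2·sin(x)·cos(x)
  g(x) = x   ⇒   g'(x) = 1
  lim(x→0) f'(x)/g'(x) = lim(x→0) (2·sin(x)·cos(x))/(1)
  = 0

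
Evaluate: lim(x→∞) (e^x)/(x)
This is an ∞/∞ indeterminate form.

Apply L'Hôpital's rule: differentiate numerator and denominator separately.
  f(x) = e^(x)   ⇒   f'(x) = e^(x)
  g(x) = x   ⇒   g'(x) = 1
  lim(x→∞) f'(x)/g'(x) = lim(x→∞) (e^(x))/(1)
  = ∞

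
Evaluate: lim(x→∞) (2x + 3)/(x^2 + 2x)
This is an ∞/∞ indeterminate form.

Apply L'Hôpital's rule: differentiate numerator and denominator separately.
  f(x) = 2·x + 3   ⇒   f'(x) = 2
  g(x) = x^2 + 2·x   ⇒   g'(x) = 2·x + 2
  lim(x→∞) f'(x)/g'(x) = lim(x→∞) (2)/(2·x + 2)
  = 0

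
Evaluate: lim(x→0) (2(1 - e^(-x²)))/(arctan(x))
This is a 0/0 indeterminate form.

Apply L'Hôpital's rule: differentiate numerator and denominator separately.
  f(x) = 2 - 2·e^(-x^2)   ⇒   f'(x) = 4·x·e^(-x^2)
  g(x) = atan(x)   ⇒   g'(x) = 1/(x^2 + 1)
  lim(x→0) f'(x)/g'(x) = lim(x→0) (4·x·e^(-x^2))/(1/(x^2 + 1))
  = 0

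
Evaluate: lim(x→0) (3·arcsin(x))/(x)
This is a 0/0 indeterminate form.

Apply L'Hôpital's rule: differentiate numerator and denominator separately.
  f(x) = 3·asin(x)   ⇒   f'(x) = 3/sqrt(1 - x^2)
  g(x) = x   ⇒   g'(x) = 1
  lim(x→0) f'(x)/g'(x) = lim(x→0) (3/sqrt(1 - x^2))/(1)
  = 3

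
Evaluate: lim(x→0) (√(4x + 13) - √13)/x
This is a standard limit.

Factor or rationalize the expression:
  lim(x→0) (√(4x + 13) - √13)/x = 2·sqrt(13)/13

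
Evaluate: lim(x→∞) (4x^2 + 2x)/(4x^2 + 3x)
This is an ∞/∞ indeterminate form.

Apply L'Hôpital's rule: differentiate numerator and denominator separately.
  f(x) = 4·x^2 + 2·x   ⇒   f'(x) = 8·x + 2
  g(x) = 4·x^2 + 3·x   ⇒   g'(x) = 8·x + 3
  lim(x→∞) f'(x)/g'(x) = lim(x→∞) (8·x + 2)/(8·x + 3)
  = 1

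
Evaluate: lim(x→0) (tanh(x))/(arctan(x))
This is a 0/0 indeterminate form.

Apply L'Hôpital's rule: differentiate numerator and denominator separately.
  f(x) = tanh(x)   ⇒   f'(x) = 1 - tanh(x)^2
  g(x) = atan(x)   ⇒   g'(x) = 1/(x^2 + 1)
  lim(x→0) f'(x)/g'(x) = lim(x→0) (1 - tanh(x)^2)/(1/(x^2 + 1))
  = 1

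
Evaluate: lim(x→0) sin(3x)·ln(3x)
This is a 0·∞ indeterminate form.

Rewrite 0·∞ as a quotient (0/0 or ∞/∞ form), then apply L'Hôpital's rule:
  lim(x→0) sin(3x)·ln(3x) = 0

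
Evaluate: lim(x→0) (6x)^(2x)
This is an exponential indeterminate form.

For exponential indeterminate forms, take the natural log:
  Let L = lim(x→0) (6x)^(2x)
  Then ln(L) = lim(x→0) [exponent × ln(base)]
  Evaluate using L'Hôpital or standard limits, then exponentiate.
  L = 1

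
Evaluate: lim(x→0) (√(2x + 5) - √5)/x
This is a standard limit.

Factor or rationalize the expression:
  lim(x→0) (√(2x + 5) - √5)/x = sqrt(5)/5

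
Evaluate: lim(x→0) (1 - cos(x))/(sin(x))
This is a 0/0 indeterminate form.

Apply L'Hôpital's rule: differentiate numerator and denominator separately.
  f(x) = 1 - cos(x)   ⇒   f'(x) = sin(x)
  g(x) = sin(x)   ⇒   g'(x) = cos(x)
  lim(x→0) f'(x)/g'(x) = lim(x→0) (sin(x))/(cos(x))
  = 0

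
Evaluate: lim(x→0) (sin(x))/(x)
This is a 0/0 indeterminate form.

Apply L'Hôpital's rule: differentiate numerator and denominator separately.
  f(x) = sin(x)   ⇒   f'(x) = cos(x)
  g(x) = x   ⇒   g'(x) = 1
  lim(x→0) f'(x)/g'(x) = lim(x→0) (cos(x))/(1)
  = 1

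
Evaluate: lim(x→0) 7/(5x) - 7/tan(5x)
This is an ∞-∞ indeterminate form.

Combine fractions or rationalize to convert ∞-∞ to 0/0 form:
  lim(x→0) 7/(5x) - 7/tan(5x) = 0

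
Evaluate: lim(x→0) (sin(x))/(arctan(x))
This is a 0/0 indeterminate form.

Apply L'Hôpital's rule: differentiate numerator and denominator separately.
  f(x) = sin(x)   ⇒   f'(x) = cos(x)
  g(x) = atan(x)   ⇒   g'(x) = 1/(x^2 + 1)
  lim(x→0) f'(x)/g'(x) = lim(x→0) (cos(x))/(1/(x^2 + 1))
  = 1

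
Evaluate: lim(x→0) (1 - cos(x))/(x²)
This is a 0/0 indeterminate form.

Apply L'Hôpital's rule: differentiate numerator and denominator separately.
  f(x) = 1 - cos(x)   ⇒   f'(x) = sin(x)
  g(x) = x^2   ⇒   g'(x) = 2·x
  lim(x→0) f'(x)/g'(x) = lim(x→0) (sin(x))/(2·x)
  = 1/2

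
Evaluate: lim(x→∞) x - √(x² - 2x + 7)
This is an ∞-∞ indeterminate form.

Combine fractions or rationalize to convert ∞-∞ to 0/0 form:
  lim(x→∞) x - √(x² - 2x + 7) = 1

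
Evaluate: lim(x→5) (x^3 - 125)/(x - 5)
This is a standard limit.

Factor or rationalize the expression:
  lim(x→5) (x^3 - 125)/(x - 5) = 75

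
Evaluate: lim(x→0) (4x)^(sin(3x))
This is an exponential indeterminate form.

For exponential indeterminate forms, take the natural log:
  Let L = lim(x→0) (4x)^(sin(3x))
  Then ln(L) = lim(x→0) [exponent × ln(base)]
  Evaluate using L'Hôpital or standard limits, then exponentiate.
  L = 1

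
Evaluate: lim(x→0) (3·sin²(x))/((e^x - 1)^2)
This is a 0/0 indeterminate form.

Apply L'Hôpital's rule: differentiate numerator and denominator separately.
  f(x) = 3·sin(x)^2   ⇒   f'(x) = 6·sin(x)·cos(x)
  g(x) = (e^(x) - 1)^2   ⇒   g'(x) = 2·(e^(x) - 1)·e^(x)
  lim(x→0) f'(x)/g'(x) = lim(x→0) (6·sin(x)·cos(x))/(2·(e^(x) - 1)·e^(x))
  = 3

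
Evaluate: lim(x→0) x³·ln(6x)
This is a 0·∞ indeterminate form.

Rewrite 0·∞ as a quotient (0/0 or ∞/∞ form), then apply L'Hôpital's rule:
  lim(x→0) x³·ln(6x) = 0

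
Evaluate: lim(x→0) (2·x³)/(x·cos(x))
This is a 0/0 indeterminate form.

Apply L'Hôpital's rule: differentiate numerator and denominator separately.
  f(x) = 2·x^3   ⇒   f'(x) = 6·x^2
  g(x) = x·cos(x)   ⇒   g'(x) = -x·sin(x) + cos(x)
  lim(x→0) f'(x)/g'(x) = lim(x→0) (6·x^2)/(-x·sin(x) + cos(x))
  = 0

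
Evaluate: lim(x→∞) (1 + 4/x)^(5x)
This is an exponential indeterminate form.

For exponential indeterminate forms, take the natural log:
  Let L = lim(x→∞) (1 + 4/x)^(5x)
  Then ln(L) = lim(x→∞) [exponent × ln(base)]
  Evaluate using L'Hôpital or standard limits, then exponentiate.
  L = e^(20)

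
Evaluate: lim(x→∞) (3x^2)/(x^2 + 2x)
This is an ∞/∞ indeterminate form.

Apply L'Hôpital's rule: differentiate numerator and denominator separately.
  f(x) = 3·x^2   ⇒   f'(x) = 6·x
  g(x) = x^2 + 2·x   ⇒   g'(x) = 2·x + 2
  lim(x→∞) f'(x)/g'(x) = lim(x→∞) (6·x)/(2·x + 2)
  = 3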